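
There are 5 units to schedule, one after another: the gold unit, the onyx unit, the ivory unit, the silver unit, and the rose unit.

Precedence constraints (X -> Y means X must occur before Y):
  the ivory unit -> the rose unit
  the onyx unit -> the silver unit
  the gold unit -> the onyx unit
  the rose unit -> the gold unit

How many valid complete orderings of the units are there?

1

Only the ivory unit has no prerequisites, so it must go first.
Continuing from there, at each step only one unit has all its prerequisites placed, so the ordering is fully determined — there is exactly 1.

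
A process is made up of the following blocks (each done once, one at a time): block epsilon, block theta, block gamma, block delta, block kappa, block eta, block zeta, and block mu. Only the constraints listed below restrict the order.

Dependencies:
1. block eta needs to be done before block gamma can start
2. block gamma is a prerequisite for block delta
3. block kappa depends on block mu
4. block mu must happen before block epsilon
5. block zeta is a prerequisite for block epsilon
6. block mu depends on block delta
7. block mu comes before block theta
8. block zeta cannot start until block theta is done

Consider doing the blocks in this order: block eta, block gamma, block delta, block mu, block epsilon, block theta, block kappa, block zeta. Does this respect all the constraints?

No

The sequence places block epsilon ahead of block zeta.
Since block zeta is required before block epsilon, the ordering is invalid.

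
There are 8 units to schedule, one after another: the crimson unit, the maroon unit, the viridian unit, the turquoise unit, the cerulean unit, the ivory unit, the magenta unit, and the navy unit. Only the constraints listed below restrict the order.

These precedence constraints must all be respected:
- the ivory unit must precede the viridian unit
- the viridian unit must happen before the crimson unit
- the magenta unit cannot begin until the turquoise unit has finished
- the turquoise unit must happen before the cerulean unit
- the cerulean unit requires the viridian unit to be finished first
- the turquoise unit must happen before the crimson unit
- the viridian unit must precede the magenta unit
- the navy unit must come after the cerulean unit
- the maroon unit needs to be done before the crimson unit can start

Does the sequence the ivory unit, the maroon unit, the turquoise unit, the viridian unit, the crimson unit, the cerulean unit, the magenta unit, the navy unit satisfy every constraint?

Every stated constraint is respected: the turquoise unit sits at position 3, ahead of the magenta unit at position 7, and each of the other listed pairs likewise has the predecessor earlier in the sequence.

Yes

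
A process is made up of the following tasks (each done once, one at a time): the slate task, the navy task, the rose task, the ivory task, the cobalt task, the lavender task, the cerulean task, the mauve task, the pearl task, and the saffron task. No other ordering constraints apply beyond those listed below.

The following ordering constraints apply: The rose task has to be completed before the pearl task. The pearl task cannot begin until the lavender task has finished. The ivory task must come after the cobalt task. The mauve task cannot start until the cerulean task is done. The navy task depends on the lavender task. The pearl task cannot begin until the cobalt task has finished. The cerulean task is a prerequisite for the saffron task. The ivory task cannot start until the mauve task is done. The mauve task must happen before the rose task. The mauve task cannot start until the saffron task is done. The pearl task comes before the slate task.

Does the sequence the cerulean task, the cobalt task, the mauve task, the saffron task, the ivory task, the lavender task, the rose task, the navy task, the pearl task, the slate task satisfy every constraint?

No

The sequence places the mauve task ahead of the saffron task.
But one of the constraints requires the saffron task before the mauve task, so this ordering violates it.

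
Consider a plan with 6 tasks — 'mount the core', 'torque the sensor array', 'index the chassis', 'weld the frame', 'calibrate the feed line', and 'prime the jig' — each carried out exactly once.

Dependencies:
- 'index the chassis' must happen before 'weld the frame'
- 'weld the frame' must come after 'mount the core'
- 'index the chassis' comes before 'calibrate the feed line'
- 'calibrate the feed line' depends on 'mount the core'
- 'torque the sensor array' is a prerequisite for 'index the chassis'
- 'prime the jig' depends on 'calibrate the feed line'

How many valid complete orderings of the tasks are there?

The tasks with no prerequisites are 'mount the core', 'torque the sensor array'; any of them can be placed first.
Counting all ways to extend the partial order to a total order gives 9.

9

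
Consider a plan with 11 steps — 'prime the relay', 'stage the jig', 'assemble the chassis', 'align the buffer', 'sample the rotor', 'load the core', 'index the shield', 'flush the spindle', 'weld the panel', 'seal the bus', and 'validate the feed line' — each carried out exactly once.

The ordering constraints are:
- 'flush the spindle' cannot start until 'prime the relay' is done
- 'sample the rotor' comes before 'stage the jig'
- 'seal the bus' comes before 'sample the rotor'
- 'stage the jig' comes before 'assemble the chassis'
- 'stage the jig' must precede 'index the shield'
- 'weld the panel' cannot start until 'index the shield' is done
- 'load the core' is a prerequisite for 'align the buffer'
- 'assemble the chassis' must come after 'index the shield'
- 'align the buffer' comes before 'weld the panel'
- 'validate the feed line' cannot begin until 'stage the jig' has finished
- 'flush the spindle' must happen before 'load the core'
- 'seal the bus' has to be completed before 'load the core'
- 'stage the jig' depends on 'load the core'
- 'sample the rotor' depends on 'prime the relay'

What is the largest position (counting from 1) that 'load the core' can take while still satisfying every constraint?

5

The steps that are forced after 'load the core', directly or by a chain of constraints, are 'stage the jig', 'assemble the chassis', 'align the buffer', 'index the shield', 'weld the panel', 'validate the feed line'. That's 6 steps.
With 6 mandatory successors out of 11 steps total, the latest slot for 'load the core' is 11−6 = 5, and it's reachable by doing all non-successors before 'load the core'.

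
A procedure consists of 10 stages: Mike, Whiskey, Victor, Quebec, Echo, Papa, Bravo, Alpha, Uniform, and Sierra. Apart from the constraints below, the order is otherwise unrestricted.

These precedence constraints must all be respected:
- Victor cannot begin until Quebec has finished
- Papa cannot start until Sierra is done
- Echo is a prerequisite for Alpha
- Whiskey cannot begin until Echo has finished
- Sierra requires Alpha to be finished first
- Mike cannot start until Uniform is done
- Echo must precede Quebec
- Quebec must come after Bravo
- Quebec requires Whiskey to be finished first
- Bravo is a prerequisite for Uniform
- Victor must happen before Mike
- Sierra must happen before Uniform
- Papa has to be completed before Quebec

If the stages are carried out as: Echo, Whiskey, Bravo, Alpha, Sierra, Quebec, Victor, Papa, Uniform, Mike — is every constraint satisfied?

No

The sequence places Quebec ahead of Papa.
But one of the constraints requires Papa before Quebec, so this ordering violates it.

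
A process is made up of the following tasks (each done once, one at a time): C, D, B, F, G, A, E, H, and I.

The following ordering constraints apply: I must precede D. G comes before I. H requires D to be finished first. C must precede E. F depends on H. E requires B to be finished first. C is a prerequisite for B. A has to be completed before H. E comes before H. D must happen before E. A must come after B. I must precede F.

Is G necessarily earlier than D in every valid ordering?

There is a constraint chain G → I → D.
So G must precede D in any valid ordering.

Yes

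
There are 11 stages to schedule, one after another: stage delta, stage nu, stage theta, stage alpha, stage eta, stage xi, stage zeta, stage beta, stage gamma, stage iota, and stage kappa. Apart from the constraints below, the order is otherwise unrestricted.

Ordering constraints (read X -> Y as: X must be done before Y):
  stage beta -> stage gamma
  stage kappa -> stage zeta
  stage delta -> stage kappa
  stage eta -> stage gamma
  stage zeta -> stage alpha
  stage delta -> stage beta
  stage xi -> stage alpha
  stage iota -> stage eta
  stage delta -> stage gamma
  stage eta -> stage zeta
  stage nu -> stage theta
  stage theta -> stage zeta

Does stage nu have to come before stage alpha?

Tracing the constraints gives a chain: stage nu → stage theta → stage zeta → stage alpha.
Hence stage nu necessarily comes before stage alpha.

Yes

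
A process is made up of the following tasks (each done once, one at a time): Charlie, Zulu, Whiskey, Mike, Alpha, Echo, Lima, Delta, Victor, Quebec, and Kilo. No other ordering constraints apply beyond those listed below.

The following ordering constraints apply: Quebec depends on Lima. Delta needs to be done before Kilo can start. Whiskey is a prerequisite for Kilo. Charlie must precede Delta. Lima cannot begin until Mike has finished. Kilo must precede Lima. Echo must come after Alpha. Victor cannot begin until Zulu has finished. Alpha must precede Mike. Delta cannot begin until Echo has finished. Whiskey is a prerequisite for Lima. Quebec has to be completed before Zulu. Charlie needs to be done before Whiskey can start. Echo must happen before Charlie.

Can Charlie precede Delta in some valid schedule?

Yes

Every valid ordering already has Charlie before Delta (the constraints require it), so in particular at least one does.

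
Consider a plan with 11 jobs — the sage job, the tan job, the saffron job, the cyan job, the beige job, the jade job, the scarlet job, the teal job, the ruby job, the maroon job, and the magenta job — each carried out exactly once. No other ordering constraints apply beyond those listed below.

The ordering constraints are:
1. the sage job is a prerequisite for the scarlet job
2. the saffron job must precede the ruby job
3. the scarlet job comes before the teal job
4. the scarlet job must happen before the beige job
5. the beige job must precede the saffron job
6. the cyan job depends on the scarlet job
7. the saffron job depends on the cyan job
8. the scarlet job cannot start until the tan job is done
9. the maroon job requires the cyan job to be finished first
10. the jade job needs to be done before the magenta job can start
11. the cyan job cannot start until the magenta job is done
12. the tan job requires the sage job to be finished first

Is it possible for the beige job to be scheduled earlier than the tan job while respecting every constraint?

No

There is a dependency chain the tan job → the scarlet job → the beige job, so the beige job always comes after the tan job.
So no valid ordering can have the beige job before the tan job.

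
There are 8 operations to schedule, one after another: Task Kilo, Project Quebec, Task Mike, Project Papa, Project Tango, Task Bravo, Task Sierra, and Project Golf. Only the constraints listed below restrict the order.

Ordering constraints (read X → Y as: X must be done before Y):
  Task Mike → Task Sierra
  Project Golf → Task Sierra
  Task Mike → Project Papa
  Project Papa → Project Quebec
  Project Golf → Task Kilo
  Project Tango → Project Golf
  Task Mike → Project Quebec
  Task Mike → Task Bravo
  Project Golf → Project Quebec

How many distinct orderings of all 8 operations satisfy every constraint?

The operations with no prerequisites are Task Mike, Project Tango; any of them can be placed first.
Counting all ways to extend the partial order to a total order gives 348.

348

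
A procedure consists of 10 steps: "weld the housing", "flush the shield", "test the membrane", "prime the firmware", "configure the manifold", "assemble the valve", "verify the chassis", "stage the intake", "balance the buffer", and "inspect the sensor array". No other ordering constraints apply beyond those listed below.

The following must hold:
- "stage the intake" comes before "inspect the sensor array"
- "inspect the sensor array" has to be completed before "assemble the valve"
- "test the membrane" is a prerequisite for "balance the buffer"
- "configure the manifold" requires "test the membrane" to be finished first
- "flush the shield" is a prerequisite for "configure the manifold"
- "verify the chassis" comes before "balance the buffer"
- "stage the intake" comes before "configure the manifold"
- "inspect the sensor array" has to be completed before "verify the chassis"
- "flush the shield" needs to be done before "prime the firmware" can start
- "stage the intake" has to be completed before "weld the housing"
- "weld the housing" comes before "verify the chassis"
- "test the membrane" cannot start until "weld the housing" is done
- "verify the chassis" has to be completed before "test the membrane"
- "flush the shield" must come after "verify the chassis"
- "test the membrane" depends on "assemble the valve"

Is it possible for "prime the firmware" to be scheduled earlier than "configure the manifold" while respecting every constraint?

Yes

The constraints leave "prime the firmware" and "configure the manifold" unordered relative to each other; nothing requires "configure the manifold" earlier.
That means at least one valid schedule has "prime the firmware" before "configure the manifold".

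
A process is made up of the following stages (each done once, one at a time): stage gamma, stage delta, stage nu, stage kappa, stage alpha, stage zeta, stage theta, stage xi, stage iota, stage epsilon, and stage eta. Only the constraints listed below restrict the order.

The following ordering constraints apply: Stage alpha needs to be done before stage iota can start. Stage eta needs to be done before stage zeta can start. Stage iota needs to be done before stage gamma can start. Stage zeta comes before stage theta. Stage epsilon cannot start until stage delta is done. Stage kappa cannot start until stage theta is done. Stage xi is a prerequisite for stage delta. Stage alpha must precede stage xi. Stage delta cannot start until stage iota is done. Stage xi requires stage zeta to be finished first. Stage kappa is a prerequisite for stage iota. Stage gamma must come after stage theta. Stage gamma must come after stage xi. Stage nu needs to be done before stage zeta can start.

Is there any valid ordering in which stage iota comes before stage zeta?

Following stage zeta → stage theta → stage kappa → stage iota, stage zeta must precede stage iota in every valid ordering.
Hence stage iota can never be scheduled before stage zeta.

No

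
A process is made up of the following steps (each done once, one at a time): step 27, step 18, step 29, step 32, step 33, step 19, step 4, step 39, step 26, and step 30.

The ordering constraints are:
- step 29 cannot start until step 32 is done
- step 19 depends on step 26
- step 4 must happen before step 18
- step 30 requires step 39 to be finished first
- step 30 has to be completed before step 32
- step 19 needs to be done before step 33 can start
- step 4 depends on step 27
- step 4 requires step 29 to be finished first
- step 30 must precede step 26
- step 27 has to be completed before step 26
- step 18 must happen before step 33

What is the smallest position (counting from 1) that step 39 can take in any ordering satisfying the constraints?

No constraint forces any other step before step 39, so it can be placed first.

1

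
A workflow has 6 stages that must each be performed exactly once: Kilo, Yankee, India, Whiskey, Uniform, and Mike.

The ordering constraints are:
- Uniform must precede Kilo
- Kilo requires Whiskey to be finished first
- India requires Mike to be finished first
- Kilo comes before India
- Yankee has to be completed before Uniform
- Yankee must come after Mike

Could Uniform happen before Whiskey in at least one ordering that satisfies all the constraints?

No chain of constraints runs from Whiskey to Uniform, so Whiskey is not required to come first.
That means at least one valid schedule has Uniform before Whiskey.

Yes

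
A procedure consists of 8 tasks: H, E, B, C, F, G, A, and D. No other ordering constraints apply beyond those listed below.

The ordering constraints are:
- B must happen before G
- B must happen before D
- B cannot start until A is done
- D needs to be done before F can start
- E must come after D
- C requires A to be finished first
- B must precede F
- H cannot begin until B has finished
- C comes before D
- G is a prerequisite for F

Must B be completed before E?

Chaining the stated constraints: B → D → E.
Hence B necessarily comes before E.

Yes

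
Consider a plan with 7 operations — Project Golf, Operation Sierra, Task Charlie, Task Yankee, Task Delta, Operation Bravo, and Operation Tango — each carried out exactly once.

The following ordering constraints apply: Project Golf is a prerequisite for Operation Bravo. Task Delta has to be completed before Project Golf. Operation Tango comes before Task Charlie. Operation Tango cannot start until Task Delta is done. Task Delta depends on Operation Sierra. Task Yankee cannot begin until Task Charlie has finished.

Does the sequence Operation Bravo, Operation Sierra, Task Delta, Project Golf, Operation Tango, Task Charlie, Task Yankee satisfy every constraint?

No

Here Project Golf comes after Operation Bravo.
That contradicts the constraint that Project Golf must precede Operation Bravo.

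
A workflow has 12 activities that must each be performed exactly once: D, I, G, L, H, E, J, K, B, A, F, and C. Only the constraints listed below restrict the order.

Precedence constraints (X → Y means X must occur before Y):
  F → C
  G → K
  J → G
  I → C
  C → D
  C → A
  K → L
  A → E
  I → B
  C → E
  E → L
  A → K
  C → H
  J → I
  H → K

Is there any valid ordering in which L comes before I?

No

There is a dependency chain I → C → E → L, so L always comes after I.
Hence L can never be scheduled before I.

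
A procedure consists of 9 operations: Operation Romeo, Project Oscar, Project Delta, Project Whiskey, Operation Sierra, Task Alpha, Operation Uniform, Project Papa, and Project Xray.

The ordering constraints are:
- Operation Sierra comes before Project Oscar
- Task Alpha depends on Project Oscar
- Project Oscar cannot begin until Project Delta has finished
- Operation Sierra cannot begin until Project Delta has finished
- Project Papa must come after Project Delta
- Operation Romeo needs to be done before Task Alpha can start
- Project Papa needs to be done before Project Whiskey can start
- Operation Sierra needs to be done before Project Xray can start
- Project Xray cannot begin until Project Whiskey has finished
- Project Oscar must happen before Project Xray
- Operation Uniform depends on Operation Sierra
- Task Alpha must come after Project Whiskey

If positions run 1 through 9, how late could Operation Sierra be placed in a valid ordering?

Every operation that must follow Operation Sierra has to come after it. Tracing all chains starting from Operation Sierra, those operations are: Project Oscar, Task Alpha, Operation Uniform, Project Xray — 4 in total.
With 4 mandatory successors out of 9 operations total, the latest slot for Operation Sierra is 9−4 = 5, and it's reachable by doing all non-successors before Operation Sierra.

5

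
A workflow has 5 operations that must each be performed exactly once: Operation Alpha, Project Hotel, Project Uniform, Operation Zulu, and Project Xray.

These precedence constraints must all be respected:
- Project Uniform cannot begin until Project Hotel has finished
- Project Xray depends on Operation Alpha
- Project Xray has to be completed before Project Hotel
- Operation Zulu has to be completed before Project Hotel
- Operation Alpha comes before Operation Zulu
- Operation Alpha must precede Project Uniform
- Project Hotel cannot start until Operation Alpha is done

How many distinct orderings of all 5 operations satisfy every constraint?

Only Operation Alpha has no prerequisites, so it must go first.
Counting all ways to extend the partial order to a total order gives 2.

2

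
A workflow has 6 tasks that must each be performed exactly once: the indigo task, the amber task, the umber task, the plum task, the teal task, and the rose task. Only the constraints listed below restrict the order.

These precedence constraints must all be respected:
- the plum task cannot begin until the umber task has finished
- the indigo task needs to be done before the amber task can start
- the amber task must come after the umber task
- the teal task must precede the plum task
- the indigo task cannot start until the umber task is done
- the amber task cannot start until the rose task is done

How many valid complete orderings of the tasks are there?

40

3 tasks have no prerequisites (the umber task, the teal task, the rose task), so any of them could come first.
Enumerating by repeatedly choosing an available task (one whose prerequisites are all placed) gives 40 distinct complete orderings.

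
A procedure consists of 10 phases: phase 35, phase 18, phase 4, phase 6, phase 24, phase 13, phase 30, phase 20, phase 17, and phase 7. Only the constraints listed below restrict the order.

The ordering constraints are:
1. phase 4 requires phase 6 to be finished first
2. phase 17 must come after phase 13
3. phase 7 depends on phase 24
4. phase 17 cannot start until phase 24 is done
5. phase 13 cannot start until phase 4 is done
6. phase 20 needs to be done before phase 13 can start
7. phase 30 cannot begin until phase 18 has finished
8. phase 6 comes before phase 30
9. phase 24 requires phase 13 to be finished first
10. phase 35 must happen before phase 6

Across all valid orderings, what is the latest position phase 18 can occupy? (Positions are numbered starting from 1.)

9

The only phase forced after phase 18 (directly or by a chain) is phase 30.
So at least 1 phase follows phase 18, putting phase 18 no later than position 9. That position is achievable by scheduling everything else first.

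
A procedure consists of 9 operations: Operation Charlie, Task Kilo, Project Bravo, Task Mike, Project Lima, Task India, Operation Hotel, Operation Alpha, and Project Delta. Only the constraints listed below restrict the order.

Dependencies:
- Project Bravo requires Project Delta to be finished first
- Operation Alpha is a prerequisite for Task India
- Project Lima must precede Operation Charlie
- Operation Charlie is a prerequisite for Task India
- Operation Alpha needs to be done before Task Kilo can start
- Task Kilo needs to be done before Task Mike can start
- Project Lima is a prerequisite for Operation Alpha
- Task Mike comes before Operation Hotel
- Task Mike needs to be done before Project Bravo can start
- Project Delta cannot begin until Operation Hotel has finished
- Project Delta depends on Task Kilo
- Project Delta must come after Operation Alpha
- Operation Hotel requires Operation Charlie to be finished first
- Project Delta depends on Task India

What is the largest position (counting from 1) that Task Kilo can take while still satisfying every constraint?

5

Following every chain forward from Task Kilo, the operations that must come later are Project Bravo, Task Mike, Operation Hotel, Project Delta — 4 of them.
So at least 4 operations follow Task Kilo, putting Task Kilo no later than position 5. That position is achievable by scheduling everything else first.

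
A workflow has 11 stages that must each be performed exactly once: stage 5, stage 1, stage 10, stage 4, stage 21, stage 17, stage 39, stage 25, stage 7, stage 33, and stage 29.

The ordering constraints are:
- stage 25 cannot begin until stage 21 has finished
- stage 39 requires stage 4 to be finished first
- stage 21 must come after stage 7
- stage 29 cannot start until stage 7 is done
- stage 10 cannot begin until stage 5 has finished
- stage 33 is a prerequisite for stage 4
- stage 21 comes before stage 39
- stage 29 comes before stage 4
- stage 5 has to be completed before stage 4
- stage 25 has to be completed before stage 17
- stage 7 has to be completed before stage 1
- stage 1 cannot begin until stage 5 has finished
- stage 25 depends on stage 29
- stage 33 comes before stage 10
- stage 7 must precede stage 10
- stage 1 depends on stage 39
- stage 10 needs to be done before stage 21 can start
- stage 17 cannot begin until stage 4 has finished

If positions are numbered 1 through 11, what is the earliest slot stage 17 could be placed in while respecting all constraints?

The stages that are forced before stage 17, directly or transitively, are stage 5, stage 10, stage 4, stage 21, stage 25, stage 7, stage 33, stage 29. That's 8 stages.
So at minimum 8 stages come before stage 17, putting stage 17 no earlier than position 9. That position is achievable by scheduling exactly those predecessors first.

9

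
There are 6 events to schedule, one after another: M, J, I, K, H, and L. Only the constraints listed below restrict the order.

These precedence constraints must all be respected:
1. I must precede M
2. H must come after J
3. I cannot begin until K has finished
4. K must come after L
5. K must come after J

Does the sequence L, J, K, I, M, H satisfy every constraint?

Yes

Checking each listed constraint against this order: for instance, J is in position 2 and H in position 6, so that constraint holds — and the remaining constraints check out the same way.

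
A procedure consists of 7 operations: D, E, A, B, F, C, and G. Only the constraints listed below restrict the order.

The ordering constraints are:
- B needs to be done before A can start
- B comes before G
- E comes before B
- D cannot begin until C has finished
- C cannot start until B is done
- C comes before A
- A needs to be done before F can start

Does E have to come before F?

There is a constraint chain E → B → A → F.
That forces E before F in every valid schedule.

Yes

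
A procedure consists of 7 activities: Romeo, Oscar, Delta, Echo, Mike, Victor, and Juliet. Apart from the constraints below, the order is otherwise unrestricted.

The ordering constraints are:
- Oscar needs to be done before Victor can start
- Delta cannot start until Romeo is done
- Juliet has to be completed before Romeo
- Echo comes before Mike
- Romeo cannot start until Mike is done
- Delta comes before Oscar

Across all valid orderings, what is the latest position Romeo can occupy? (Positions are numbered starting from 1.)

The activities that are forced after Romeo, directly or by a chain of constraints, are Oscar, Delta, Victor. That's 3 activities.
With 3 mandatory successors out of 7 activities total, the latest slot for Romeo is 7−3 = 4, and it's reachable by doing all non-successors before Romeo.

4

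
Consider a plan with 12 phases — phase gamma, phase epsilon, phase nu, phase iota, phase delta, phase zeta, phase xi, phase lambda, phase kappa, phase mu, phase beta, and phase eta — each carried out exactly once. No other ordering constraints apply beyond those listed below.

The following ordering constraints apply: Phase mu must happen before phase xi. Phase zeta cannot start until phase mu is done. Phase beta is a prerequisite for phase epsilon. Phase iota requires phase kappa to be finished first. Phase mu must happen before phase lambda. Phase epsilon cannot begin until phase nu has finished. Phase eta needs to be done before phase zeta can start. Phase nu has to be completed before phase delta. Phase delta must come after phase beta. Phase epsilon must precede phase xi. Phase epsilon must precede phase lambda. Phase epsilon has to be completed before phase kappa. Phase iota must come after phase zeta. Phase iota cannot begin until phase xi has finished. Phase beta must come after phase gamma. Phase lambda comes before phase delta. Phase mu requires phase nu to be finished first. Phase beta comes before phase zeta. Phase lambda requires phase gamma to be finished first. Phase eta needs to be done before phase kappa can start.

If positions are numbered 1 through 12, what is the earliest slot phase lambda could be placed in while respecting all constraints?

Working backwards through the constraints from phase lambda, its full set of required predecessors is phase gamma, phase epsilon, phase nu, phase mu, phase beta — 5 of them.
So at minimum 5 phases come before phase lambda, putting phase lambda no earlier than position 6. That position is achievable by scheduling exactly those predecessors first.

6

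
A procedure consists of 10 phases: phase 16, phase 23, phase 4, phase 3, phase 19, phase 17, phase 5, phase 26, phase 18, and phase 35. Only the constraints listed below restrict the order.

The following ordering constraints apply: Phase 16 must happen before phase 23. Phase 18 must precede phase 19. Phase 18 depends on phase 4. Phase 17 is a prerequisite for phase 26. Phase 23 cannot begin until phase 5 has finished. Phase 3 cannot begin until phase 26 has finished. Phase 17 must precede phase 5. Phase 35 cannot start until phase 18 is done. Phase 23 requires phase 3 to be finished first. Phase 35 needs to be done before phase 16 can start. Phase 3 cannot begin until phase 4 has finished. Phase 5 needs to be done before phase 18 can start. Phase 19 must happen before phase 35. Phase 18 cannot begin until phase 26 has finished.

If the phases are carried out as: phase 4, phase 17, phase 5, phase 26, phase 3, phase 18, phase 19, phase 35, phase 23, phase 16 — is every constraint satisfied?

In the proposed order, phase 23 appears before phase 16.
That contradicts the constraint that phase 16 must precede phase 23.

No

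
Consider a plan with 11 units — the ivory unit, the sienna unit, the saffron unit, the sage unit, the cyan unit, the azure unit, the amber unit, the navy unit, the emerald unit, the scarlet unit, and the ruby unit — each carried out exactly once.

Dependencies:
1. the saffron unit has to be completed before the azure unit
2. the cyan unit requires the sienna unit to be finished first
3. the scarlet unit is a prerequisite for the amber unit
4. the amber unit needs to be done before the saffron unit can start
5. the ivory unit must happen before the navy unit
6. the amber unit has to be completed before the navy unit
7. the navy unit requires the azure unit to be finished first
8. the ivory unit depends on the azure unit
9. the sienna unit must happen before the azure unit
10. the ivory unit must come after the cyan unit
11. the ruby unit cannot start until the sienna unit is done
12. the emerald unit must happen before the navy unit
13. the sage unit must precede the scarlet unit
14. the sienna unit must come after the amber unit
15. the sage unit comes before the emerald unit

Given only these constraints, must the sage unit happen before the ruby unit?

Yes

There is a constraint chain the sage unit → the scarlet unit → the amber unit → the sienna unit → the ruby unit.
That forces the sage unit before the ruby unit in every valid schedule.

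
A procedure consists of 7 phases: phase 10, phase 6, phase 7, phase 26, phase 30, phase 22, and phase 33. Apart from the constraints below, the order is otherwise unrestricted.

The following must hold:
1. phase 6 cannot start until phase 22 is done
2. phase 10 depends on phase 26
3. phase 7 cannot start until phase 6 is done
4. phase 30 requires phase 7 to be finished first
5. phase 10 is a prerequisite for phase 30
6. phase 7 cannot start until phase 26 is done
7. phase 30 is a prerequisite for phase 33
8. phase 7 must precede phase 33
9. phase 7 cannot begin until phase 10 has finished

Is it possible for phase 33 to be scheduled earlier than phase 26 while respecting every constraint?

There is a dependency chain phase 26 → phase 7 → phase 33, so phase 33 always comes after phase 26.
Hence phase 33 can never be scheduled before phase 26.

No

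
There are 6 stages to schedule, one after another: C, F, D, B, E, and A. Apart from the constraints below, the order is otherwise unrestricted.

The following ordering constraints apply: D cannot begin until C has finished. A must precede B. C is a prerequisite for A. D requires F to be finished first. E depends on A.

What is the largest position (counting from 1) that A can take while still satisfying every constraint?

4

Following every chain forward from A, the stages that must come later are B, E — 2 of them.
So at least 2 stages follow A, putting A no later than position 4. That position is achievable by scheduling everything else first.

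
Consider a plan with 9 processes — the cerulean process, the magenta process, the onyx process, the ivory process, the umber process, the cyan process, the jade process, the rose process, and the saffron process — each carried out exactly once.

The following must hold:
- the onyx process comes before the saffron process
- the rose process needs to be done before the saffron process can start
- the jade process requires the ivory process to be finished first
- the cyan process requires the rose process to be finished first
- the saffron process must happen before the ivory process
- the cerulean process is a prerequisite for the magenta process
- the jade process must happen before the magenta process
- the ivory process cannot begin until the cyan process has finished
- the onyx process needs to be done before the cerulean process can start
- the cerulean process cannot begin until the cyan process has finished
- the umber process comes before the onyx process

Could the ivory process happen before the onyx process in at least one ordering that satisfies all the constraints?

Following the onyx process → the saffron process → the ivory process, the onyx process must precede the ivory process in every valid ordering.
So no valid ordering can have the ivory process before the onyx process.

No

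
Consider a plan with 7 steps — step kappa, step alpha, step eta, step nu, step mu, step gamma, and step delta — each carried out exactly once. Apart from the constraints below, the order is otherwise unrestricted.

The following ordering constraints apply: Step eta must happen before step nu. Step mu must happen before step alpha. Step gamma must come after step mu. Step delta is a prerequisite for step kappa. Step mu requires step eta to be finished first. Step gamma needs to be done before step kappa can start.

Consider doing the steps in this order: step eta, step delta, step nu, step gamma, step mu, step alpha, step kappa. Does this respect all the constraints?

The sequence places step gamma ahead of step mu.
That contradicts the constraint that step mu must precede step gamma.

No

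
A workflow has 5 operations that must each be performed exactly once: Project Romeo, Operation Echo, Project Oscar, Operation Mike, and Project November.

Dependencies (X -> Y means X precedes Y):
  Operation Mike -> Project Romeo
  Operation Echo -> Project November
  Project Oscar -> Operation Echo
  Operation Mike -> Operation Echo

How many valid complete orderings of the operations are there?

7

2 operations have no prerequisites (Project Oscar, Operation Mike), so any of them could come first.
Counting all ways to extend the partial order to a total order gives 7.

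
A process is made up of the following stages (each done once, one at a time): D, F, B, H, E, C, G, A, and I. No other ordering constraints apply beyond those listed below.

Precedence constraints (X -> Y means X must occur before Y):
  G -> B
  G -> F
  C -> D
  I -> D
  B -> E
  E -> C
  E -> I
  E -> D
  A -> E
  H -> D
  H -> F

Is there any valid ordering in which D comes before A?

No

Following A → E → D, A must precede D in every valid ordering.
So no valid ordering can have D before A.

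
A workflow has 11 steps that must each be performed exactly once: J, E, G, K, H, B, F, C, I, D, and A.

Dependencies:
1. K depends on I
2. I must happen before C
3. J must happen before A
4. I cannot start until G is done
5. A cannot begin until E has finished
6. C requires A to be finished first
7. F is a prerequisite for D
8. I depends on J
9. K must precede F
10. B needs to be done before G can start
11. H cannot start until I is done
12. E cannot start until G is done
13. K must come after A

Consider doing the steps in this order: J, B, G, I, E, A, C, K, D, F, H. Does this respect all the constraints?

Here F comes after D.
But one of the constraints requires F before D, so this ordering violates it.

No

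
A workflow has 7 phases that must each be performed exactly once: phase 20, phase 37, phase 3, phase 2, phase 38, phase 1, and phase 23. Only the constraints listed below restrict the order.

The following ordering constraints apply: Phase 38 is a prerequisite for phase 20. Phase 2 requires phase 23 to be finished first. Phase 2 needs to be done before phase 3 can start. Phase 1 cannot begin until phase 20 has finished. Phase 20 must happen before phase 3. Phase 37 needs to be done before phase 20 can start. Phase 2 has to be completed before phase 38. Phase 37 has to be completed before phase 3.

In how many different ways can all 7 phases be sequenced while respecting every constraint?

The phases with no prerequisites are phase 37, phase 23; any of them can be placed first.
Enumerating by repeatedly choosing an available phase (one whose prerequisites are all placed) gives 8 distinct complete orderings.

8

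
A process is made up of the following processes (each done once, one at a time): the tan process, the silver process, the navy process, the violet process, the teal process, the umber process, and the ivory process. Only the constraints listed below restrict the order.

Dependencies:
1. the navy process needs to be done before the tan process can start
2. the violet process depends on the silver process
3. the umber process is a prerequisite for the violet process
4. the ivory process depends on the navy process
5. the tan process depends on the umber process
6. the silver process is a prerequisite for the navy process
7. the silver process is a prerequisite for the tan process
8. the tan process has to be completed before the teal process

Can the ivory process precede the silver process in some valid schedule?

There is a dependency chain the silver process → the navy process → the ivory process, so the ivory process always comes after the silver process.
So no valid ordering can have the ivory process before the silver process.

No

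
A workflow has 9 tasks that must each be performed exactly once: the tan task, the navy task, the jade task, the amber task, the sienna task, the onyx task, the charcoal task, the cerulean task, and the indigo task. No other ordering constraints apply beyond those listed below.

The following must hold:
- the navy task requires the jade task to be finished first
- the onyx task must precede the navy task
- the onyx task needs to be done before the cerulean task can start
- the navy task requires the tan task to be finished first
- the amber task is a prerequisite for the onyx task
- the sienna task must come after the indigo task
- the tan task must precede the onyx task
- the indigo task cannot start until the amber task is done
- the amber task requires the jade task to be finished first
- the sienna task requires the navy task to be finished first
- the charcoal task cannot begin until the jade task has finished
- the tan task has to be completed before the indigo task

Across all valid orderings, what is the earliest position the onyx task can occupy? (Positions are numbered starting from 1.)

4

Working backwards through the constraints from the onyx task, its full set of required predecessors is the tan task, the jade task, the amber task — 3 of them.
So at minimum 3 tasks come before the onyx task, putting the onyx task no earlier than position 4. That position is achievable by scheduling exactly those predecessors first.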